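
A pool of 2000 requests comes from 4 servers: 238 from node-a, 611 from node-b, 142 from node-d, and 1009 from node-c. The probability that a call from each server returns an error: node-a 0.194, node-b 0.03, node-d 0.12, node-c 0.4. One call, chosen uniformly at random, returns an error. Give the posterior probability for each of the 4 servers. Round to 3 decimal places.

Prior × likelihood for each hypothesis:
  node-a: 0.119 × 0.194 = 0.023086
  node-b: 0.3055 × 0.03 = 0.009165
  node-d: 0.071 × 0.12 = 0.00852
  node-c: 0.5045 × 0.4 = 0.2018
Sum = 0.242571.
P(node-a | error) = 0.023086/0.242571 ≈ 0.095
P(node-b | error) = 0.009165/0.242571 ≈ 0.038
P(node-d | error) = 0.00852/0.242571 ≈ 0.035
P(node-c | error) = 0.2018/0.242571 ≈ 0.832

node-a 0.095, node-b 0.038, node-d 0.035, node-c 0.832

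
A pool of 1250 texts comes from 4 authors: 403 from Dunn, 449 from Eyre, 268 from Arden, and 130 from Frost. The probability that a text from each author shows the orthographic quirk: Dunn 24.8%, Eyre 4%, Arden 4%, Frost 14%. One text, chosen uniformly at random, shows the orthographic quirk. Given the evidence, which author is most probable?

Dunn

Compute prior × likelihood for every hypothesis:
  Dunn: 0.3224 × 0.248 = 0.0799552
  Eyre: 0.3592 × 0.04 = 0.014368
  Arden: 0.2144 × 0.04 = 0.008576
  Frost: 0.104 × 0.14 = 0.01456
Normalizing constant = 0.1174592.
Largest term belongs to Dunn, so Dunn is most probable.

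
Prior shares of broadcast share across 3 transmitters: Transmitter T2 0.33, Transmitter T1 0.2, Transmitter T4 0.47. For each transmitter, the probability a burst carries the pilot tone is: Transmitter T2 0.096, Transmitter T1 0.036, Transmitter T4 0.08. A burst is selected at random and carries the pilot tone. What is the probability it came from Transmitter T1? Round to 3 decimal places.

Compute prior × likelihood for every hypothesis:
  Transmitter T2: 0.33 × 0.096 = 0.03168
  Transmitter T1: 0.2 × 0.036 = 0.0072
  Transmitter T4: 0.47 × 0.08 = 0.0376
Total = 0.07648.
P(Transmitter T1 | evidence) = 0.0072 / 0.07648 ≈ 0.094.

0.094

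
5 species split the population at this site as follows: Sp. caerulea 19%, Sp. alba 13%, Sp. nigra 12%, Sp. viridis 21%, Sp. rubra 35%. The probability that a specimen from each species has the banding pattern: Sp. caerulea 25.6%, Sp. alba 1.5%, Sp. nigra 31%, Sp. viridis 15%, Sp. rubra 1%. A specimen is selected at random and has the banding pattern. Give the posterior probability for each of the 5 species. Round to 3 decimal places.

Prior × likelihood for each hypothesis:
  Sp. caerulea: 0.19 × 0.256 = 0.04864
  Sp. alba: 0.13 × 0.015 = 0.00195
  Sp. nigra: 0.12 × 0.31 = 0.0372
  Sp. viridis: 0.21 × 0.15 = 0.0315
  Sp. rubra: 0.35 × 0.01 = 0.0035
Total = 0.12279.
P(Sp. caerulea | banded) = 0.04864/0.12279 ≈ 0.396
P(Sp. alba | banded) = 0.00195/0.12279 ≈ 0.016
P(Sp. nigra | banded) = 0.0372/0.12279 ≈ 0.303
P(Sp. viridis | banded) = 0.0315/0.12279 ≈ 0.257
P(Sp. rubra | banded) = 0.0035/0.12279 ≈ 0.029

Sp. caerulea 0.396, Sp. alba 0.016, Sp. nigra 0.303, Sp. viridis 0.257, Sp. rubra 0.029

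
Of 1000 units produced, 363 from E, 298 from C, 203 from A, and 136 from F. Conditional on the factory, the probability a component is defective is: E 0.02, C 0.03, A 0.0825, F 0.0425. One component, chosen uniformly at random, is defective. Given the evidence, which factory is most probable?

Compute prior × likelihood for every hypothesis:
  E: 0.363 × 0.02 = 0.00726
  C: 0.298 × 0.03 = 0.00894
  A: 0.203 × 0.0825 = 0.0167475
  F: 0.136 × 0.0425 = 0.00578
Normalizing constant = 0.0387275.
Largest term belongs to A, so A is most probable.

A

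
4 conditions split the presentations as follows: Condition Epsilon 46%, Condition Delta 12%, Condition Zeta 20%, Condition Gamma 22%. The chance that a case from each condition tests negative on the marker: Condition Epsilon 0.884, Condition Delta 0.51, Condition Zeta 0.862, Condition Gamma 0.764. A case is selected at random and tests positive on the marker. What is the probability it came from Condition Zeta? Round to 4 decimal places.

Taking complements, P(marker-positive | each) = Condition Epsilon 0.116, Condition Delta 0.49, Condition Zeta 0.138, Condition Gamma 0.236.
By Bayes' rule, posterior ∝ prior × likelihood:
  Condition Epsilon: 0.46 × 0.116 = 0.05336
  Condition Delta: 0.12 × 0.49 = 0.0588
  Condition Zeta: 0.2 × 0.138 = 0.0276
  Condition Gamma: 0.22 × 0.236 = 0.05192
Sum = 0.19168.
P(Condition Zeta | evidence) = 0.0276 / 0.19168 ≈ 0.1440.

0.1440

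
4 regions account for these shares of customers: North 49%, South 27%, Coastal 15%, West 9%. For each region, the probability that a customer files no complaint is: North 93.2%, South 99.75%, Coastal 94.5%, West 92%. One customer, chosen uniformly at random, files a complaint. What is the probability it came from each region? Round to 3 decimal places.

North 0.674, South 0.014, Coastal 0.167, West 0.146

Taking complements, P(complaint | each) = North 0.068, South 0.0025, Coastal 0.055, West 0.08.
Compute prior × likelihood for every hypothesis:
  North: 0.49 × 0.068 = 0.03332
  South: 0.27 × 0.0025 = 0.000675
  Coastal: 0.15 × 0.055 = 0.00825
  West: 0.09 × 0.08 = 0.0072
Normalizing constant = 0.049445.
P(North | complaint) = 0.03332/0.049445 ≈ 0.674
P(South | complaint) = 0.000675/0.049445 ≈ 0.014
P(Coastal | complaint) = 0.00825/0.049445 ≈ 0.167
P(West | complaint) = 0.0072/0.049445 ≈ 0.146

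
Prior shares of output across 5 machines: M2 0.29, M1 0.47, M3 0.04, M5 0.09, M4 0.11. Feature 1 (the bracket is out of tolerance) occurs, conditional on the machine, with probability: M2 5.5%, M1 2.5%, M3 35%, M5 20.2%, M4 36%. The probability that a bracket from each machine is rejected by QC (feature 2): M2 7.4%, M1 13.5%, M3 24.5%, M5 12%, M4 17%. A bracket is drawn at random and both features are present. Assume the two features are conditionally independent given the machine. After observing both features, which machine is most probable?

By Bayes' rule, posterior ∝ prior × likelihood:
  M2: 0.29 × 0.055 × 0.074 = 0.0011803
  M1: 0.47 × 0.025 × 0.135 = 0.00158625
  M3: 0.04 × 0.35 × 0.245 = 0.00343
  M5: 0.09 × 0.202 × 0.12 = 0.0021816
  M4: 0.11 × 0.36 × 0.17 = 0.006732
Sum = 0.01511015.
Largest term belongs to M4, so M4 is most probable.

M4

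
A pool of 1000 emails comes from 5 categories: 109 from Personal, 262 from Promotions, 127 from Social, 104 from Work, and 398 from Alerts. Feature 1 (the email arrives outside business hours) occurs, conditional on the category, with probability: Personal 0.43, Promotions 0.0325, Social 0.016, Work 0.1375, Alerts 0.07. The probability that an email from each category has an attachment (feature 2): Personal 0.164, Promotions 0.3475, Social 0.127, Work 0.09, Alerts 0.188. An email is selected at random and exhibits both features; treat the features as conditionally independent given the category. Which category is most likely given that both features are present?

Personal

Compute prior × likelihood for every hypothesis:
  Personal: 0.109 × 0.43 × 0.164 = 0.00768668
  Promotions: 0.262 × 0.0325 × 0.3475 = 0.0029589625
  Social: 0.127 × 0.016 × 0.127 = 0.000258064
  Work: 0.104 × 0.1375 × 0.09 = 0.001287
  Alerts: 0.398 × 0.07 × 0.188 = 0.00523768
Normalizing constant = 0.0174283865.
Largest term belongs to Personal, so Personal is most probable.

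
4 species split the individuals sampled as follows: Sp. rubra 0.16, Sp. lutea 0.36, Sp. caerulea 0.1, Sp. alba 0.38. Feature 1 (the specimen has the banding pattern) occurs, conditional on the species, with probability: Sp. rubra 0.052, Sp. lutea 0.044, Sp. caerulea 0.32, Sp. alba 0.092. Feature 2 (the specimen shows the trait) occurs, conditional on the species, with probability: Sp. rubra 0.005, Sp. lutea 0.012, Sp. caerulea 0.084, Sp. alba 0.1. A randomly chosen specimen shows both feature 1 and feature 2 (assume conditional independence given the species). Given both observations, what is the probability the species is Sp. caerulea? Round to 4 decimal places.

0.4190

Prior × likelihood for each hypothesis:
  Sp. rubra: 0.16 × 0.052 × 0.005 = 0.0000416
  Sp. lutea: 0.36 × 0.044 × 0.012 = 0.00019008
  Sp. caerulea: 0.1 × 0.32 × 0.084 = 0.002688
  Sp. alba: 0.38 × 0.092 × 0.1 = 0.003496
Total = 0.00641568.
P(Sp. caerulea | evidence) = 0.002688 / 0.00641568 ≈ 0.4190.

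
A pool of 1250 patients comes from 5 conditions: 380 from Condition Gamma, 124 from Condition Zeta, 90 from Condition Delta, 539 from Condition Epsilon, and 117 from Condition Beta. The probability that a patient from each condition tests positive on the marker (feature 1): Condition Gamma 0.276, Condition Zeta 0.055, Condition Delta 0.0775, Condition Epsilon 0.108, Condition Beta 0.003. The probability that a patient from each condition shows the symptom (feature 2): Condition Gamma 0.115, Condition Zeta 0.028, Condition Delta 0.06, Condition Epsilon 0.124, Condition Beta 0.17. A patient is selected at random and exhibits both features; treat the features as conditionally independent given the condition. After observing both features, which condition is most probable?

Unnormalized posteriors (prior × likelihood):
  Condition Gamma: 0.304 × 0.276 × 0.115 = 0.00964896
  Condition Zeta: 0.0992 × 0.055 × 0.028 = 0.000152768
  Condition Delta: 0.072 × 0.0775 × 0.06 = 0.0003348
  Condition Epsilon: 0.4312 × 0.108 × 0.124 = 0.0057746304
  Condition Beta: 0.0936 × 0.003 × 0.17 = 0.000047736
Total = 0.0159588944.
Largest term belongs to Condition Gamma, so Condition Gamma is most probable.

Condition Gamma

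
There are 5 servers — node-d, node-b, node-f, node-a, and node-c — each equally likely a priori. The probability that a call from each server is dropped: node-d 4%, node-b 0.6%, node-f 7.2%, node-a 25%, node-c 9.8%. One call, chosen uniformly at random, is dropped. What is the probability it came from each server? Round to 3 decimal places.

node-d 0.086, node-b 0.013, node-f 0.155, node-a 0.536, node-c 0.210

With a uniform prior (1/5 each), posterior ∝ likelihood:
  node-d: 0.04
  node-b: 0.006
  node-f: 0.072
  node-a: 0.25
  node-c: 0.098
Sum = 0.466.
P(node-d | dropped) = 0.04/0.466 ≈ 0.086
P(node-b | dropped) = 0.006/0.466 ≈ 0.013
P(node-f | dropped) = 0.072/0.466 ≈ 0.155
P(node-a | dropped) = 0.25/0.466 ≈ 0.536
P(node-c | dropped) = 0.098/0.466 ≈ 0.210
(Check: 0.086+0.013+0.155+0.536+0.210 = 1.000.)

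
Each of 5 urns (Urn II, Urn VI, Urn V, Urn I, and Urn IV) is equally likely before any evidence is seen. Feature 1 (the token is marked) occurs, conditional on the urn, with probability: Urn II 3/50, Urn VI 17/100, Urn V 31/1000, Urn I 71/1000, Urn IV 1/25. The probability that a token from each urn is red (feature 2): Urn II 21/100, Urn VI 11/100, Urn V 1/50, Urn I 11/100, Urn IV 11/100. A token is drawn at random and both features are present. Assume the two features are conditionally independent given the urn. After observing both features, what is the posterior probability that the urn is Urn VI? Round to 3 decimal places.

Since the prior is uniform, the posterior is proportional to the likelihood:
  Urn II: 0.06 × 0.21 = 0.0126
  Urn VI: 0.17 × 0.11 = 0.0187
  Urn V: 0.031 × 0.02 = 0.00062
  Urn I: 0.071 × 0.11 = 0.00781
  Urn IV: 0.04 × 0.11 = 0.0044
Sum = 0.04413.
P(Urn VI | evidence) = 0.0187 / 0.04413 ≈ 0.424.

0.424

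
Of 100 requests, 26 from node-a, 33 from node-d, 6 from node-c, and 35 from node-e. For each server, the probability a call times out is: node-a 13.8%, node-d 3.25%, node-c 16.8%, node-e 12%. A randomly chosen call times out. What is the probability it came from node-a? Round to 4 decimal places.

Compute prior × likelihood for every hypothesis:
  node-a: 0.26 × 0.138 = 0.03588
  node-d: 0.33 × 0.0325 = 0.010725
  node-c: 0.06 × 0.168 = 0.01008
  node-e: 0.35 × 0.12 = 0.042
Total = 0.098685.
P(node-a | evidence) = 0.03588 / 0.098685 ≈ 0.3636.

0.3636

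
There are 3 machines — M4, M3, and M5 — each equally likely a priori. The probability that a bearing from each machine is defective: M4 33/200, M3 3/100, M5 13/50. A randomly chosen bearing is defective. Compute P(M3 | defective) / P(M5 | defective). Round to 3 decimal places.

0.115

With a uniform prior (1/3 each), posterior ∝ likelihood:
  M4: 0.165
  M3: 0.03
  M5: 0.26
Normalizing constant = 0.455.
The ratio is 0.03 / 0.26 (the normalizer cancels) = 0.115.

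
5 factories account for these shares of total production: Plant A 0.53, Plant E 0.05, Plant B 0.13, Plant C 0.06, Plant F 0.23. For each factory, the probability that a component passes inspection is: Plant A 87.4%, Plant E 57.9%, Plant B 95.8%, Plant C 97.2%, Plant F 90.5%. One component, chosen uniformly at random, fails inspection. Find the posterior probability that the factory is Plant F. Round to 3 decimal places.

0.187

Taking complements, P(nonconforming | each) = Plant A 0.126, Plant E 0.421, Plant B 0.042, Plant C 0.028, Plant F 0.095.
Compute prior × likelihood for every hypothesis:
  Plant A: 0.53 × 0.126 = 0.06678
  Plant E: 0.05 × 0.421 = 0.02105
  Plant B: 0.13 × 0.042 = 0.00546
  Plant C: 0.06 × 0.028 = 0.00168
  Plant F: 0.23 × 0.095 = 0.02185
Normalizing constant = 0.11682.
P(Plant F | evidence) = 0.02185 / 0.11682 ≈ 0.187.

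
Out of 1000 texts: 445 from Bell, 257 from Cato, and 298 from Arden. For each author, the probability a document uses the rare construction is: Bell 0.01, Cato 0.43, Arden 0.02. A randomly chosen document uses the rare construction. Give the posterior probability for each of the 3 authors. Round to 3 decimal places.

Bell 0.037, Cato 0.914, Arden 0.049

By Bayes' rule, posterior ∝ prior × likelihood:
  Bell: 0.445 × 0.01 = 0.00445
  Cato: 0.257 × 0.43 = 0.11051
  Arden: 0.298 × 0.02 = 0.00596
Normalizing constant = 0.12092.
P(Bell | rare-form) = 0.00445/0.12092 ≈ 0.037
P(Cato | rare-form) = 0.11051/0.12092 ≈ 0.914
P(Arden | rare-form) = 0.00596/0.12092 ≈ 0.049
(Check: 0.037+0.914+0.049 = 1.000.)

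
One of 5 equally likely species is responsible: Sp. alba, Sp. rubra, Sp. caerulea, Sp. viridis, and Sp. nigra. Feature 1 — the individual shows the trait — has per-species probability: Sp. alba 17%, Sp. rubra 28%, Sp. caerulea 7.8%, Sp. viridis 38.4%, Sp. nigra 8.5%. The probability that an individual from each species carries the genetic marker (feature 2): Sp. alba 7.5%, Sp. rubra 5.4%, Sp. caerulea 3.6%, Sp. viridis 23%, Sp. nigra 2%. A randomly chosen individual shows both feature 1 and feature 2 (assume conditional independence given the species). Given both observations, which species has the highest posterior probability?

Sp. viridis

Since the prior is uniform, the posterior is proportional to the likelihood:
  Sp. alba: 0.17 × 0.075 = 0.01275
  Sp. rubra: 0.28 × 0.054 = 0.01512
  Sp. caerulea: 0.078 × 0.036 = 0.002808
  Sp. viridis: 0.384 × 0.23 = 0.08832
  Sp. nigra: 0.085 × 0.02 = 0.0017
Total = 0.120698.
Largest term belongs to Sp. viridis, so Sp. viridis is most probable.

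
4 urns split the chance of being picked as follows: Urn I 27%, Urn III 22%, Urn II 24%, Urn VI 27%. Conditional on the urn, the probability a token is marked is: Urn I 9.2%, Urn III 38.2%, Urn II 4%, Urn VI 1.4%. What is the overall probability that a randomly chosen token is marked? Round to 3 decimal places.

Prior × likelihood for each hypothesis:
  Urn I: 0.27 × 0.092 = 0.02484
  Urn III: 0.22 × 0.382 = 0.08404
  Urn II: 0.24 × 0.04 = 0.0096
  Urn VI: 0.27 × 0.014 = 0.00378
P(marked) = 0.02484 + 0.08404 + 0.0096 + 0.00378 = 0.12226 → 0.122.

0.122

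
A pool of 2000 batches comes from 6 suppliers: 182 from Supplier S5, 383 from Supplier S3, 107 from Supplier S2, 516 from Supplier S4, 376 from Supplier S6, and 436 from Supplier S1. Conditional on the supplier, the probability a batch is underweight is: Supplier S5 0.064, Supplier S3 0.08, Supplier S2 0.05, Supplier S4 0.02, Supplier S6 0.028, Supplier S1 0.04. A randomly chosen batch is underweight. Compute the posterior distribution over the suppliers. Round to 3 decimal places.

Supplier S5 0.136, Supplier S3 0.357, Supplier S2 0.062, Supplier S4 0.120, Supplier S6 0.123, Supplier S1 0.203

By Bayes' rule, posterior ∝ prior × likelihood:
  Supplier S5: 0.091 × 0.064 = 0.005824
  Supplier S3: 0.1915 × 0.08 = 0.01532
  Supplier S2: 0.0535 × 0.05 = 0.002675
  Supplier S4: 0.258 × 0.02 = 0.00516
  Supplier S6: 0.188 × 0.028 = 0.005264
  Supplier S1: 0.218 × 0.04 = 0.00872
Total = 0.042963.
P(Supplier S5 | underweight) = 0.005824/0.042963 ≈ 0.136
P(Supplier S3 | underweight) = 0.01532/0.042963 ≈ 0.357
P(Supplier S2 | underweight) = 0.002675/0.042963 ≈ 0.062
P(Supplier S4 | underweight) = 0.00516/0.042963 ≈ 0.120
P(Supplier S6 | underweight) = 0.005264/0.042963 ≈ 0.123
P(Supplier S1 | underweight) = 0.00872/0.042963 ≈ 0.203
(Check: 0.136+0.357+0.062+0.120+0.123+0.203 = 1.001.)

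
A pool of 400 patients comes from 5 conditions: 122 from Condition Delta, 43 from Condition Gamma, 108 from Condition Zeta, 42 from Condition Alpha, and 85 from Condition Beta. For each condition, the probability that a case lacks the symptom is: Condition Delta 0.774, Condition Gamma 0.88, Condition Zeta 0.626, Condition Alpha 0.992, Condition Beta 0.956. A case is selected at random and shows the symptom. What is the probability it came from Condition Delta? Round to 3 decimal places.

Taking complements, P(symptomatic | each) = Condition Delta 0.226, Condition Gamma 0.12, Condition Zeta 0.374, Condition Alpha 0.008, Condition Beta 0.044.
Prior × likelihood for each hypothesis:
  Condition Delta: 0.305 × 0.226 = 0.06893
  Condition Gamma: 0.1075 × 0.12 = 0.0129
  Condition Zeta: 0.27 × 0.374 = 0.10098
  Condition Alpha: 0.105 × 0.008 = 0.00084
  Condition Beta: 0.2125 × 0.044 = 0.00935
Total = 0.193.
P(Condition Delta | evidence) = 0.06893 / 0.193 ≈ 0.357.

0.357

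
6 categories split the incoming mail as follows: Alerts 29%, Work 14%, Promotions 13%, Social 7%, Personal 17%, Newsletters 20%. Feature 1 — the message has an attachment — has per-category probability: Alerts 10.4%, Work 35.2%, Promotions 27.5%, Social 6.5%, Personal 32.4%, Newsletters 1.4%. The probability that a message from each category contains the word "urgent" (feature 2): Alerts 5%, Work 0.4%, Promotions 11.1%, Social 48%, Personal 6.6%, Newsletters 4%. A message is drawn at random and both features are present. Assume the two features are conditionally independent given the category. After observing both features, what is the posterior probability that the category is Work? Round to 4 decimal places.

0.0170

Unnormalized posteriors (prior × likelihood):
  Alerts: 0.29 × 0.104 × 0.05 = 0.001508
  Work: 0.14 × 0.352 × 0.004 = 0.00019712
  Promotions: 0.13 × 0.275 × 0.111 = 0.00396825
  Social: 0.07 × 0.065 × 0.48 = 0.002184
  Personal: 0.17 × 0.324 × 0.066 = 0.00363528
  Newsletters: 0.2 × 0.014 × 0.04 = 0.000112
Sum = 0.01160465.
P(Work | evidence) = 0.00019712 / 0.01160465 ≈ 0.0170.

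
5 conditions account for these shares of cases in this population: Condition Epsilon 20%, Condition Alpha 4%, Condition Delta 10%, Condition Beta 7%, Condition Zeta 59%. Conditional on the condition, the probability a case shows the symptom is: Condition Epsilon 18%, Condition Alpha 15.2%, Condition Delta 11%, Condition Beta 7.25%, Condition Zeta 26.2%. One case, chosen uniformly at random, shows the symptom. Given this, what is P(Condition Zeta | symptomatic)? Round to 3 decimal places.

By Bayes' rule, posterior ∝ prior × likelihood:
  Condition Epsilon: 0.2 × 0.18 = 0.036
  Condition Alpha: 0.04 × 0.152 = 0.00608
  Condition Delta: 0.1 × 0.11 = 0.011
  Condition Beta: 0.07 × 0.0725 = 0.005075
  Condition Zeta: 0.59 × 0.262 = 0.15458
Sum = 0.212735.
P(Condition Zeta | evidence) = 0.15458 / 0.212735 ≈ 0.727.

0.727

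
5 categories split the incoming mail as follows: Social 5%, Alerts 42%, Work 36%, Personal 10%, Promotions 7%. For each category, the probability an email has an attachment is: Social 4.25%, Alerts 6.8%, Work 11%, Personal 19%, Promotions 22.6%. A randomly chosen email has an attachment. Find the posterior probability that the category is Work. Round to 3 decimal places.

0.377

Compute prior × likelihood for every hypothesis:
  Social: 0.05 × 0.0425 = 0.002125
  Alerts: 0.42 × 0.068 = 0.02856
  Work: 0.36 × 0.11 = 0.0396
  Personal: 0.1 × 0.19 = 0.019
  Promotions: 0.07 × 0.226 = 0.01582
Sum = 0.105105.
P(Work | evidence) = 0.0396 / 0.105105 ≈ 0.377.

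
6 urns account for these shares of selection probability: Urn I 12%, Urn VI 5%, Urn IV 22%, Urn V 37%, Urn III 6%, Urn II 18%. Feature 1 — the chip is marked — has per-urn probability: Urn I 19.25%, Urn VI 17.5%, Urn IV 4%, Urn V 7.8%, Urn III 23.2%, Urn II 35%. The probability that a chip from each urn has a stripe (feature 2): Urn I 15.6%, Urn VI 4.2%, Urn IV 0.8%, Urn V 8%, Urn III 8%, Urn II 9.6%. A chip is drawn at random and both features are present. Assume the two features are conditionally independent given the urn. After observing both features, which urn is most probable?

Urn II

Unnormalized posteriors (prior × likelihood):
  Urn I: 0.12 × 0.1925 × 0.156 = 0.0036036
  Urn VI: 0.05 × 0.175 × 0.042 = 0.0003675
  Urn IV: 0.22 × 0.04 × 0.008 = 0.0000704
  Urn V: 0.37 × 0.078 × 0.08 = 0.0023088
  Urn III: 0.06 × 0.232 × 0.08 = 0.0011136
  Urn II: 0.18 × 0.35 × 0.096 = 0.006048
Total = 0.0135119.
Largest term belongs to Urn II, so Urn II is most probable.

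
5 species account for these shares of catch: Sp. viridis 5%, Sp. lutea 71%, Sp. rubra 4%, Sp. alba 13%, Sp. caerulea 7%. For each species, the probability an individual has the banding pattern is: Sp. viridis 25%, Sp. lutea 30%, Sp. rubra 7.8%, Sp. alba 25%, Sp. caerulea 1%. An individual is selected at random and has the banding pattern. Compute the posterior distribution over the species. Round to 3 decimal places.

Prior × likelihood for each hypothesis:
  Sp. viridis: 0.05 × 0.25 = 0.0125
  Sp. lutea: 0.71 × 0.3 = 0.213
  Sp. rubra: 0.04 × 0.078 = 0.00312
  Sp. alba: 0.13 × 0.25 = 0.0325
  Sp. caerulea: 0.07 × 0.01 = 0.0007
Sum = 0.26182.
P(Sp. viridis | banded) = 0.0125/0.26182 ≈ 0.048
P(Sp. lutea | banded) = 0.213/0.26182 ≈ 0.814
P(Sp. rubra | banded) = 0.00312/0.26182 ≈ 0.012
P(Sp. alba | banded) = 0.0325/0.26182 ≈ 0.124
P(Sp. caerulea | banded) = 0.0007/0.26182 ≈ 0.003

Sp. viridis 0.048, Sp. lutea 0.814, Sp. rubra 0.012, Sp. alba 0.124, Sp. caerulea 0.003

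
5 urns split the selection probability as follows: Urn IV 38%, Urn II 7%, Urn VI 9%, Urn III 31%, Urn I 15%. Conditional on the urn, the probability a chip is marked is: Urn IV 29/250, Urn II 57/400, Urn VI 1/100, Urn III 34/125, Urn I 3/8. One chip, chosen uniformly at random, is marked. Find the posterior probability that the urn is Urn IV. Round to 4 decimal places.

0.2254

By Bayes' rule, posterior ∝ prior × likelihood:
  Urn IV: 0.38 × 0.116 = 0.04408
  Urn II: 0.07 × 0.1425 = 0.009975
  Urn VI: 0.09 × 0.01 = 0.0009
  Urn III: 0.31 × 0.272 = 0.08432
  Urn I: 0.15 × 0.375 = 0.05625
Total = 0.195525.
P(Urn IV | evidence) = 0.04408 / 0.195525 ≈ 0.2254.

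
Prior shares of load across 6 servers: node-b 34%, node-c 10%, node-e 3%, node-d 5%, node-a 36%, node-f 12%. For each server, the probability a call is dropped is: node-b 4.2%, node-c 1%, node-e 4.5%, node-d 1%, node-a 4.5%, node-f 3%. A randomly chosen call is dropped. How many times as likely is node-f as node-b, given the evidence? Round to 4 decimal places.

0.2521

Prior × likelihood for each hypothesis:
  node-b: 0.34 × 0.042 = 0.01428
  node-c: 0.1 × 0.01 = 0.001
  node-e: 0.03 × 0.045 = 0.00135
  node-d: 0.05 × 0.01 = 0.0005
  node-a: 0.36 × 0.045 = 0.0162
  node-f: 0.12 × 0.03 = 0.0036
Normalizing constant = 0.03693.
The ratio is 0.0036 / 0.01428 (the normalizer cancels) = 0.2521.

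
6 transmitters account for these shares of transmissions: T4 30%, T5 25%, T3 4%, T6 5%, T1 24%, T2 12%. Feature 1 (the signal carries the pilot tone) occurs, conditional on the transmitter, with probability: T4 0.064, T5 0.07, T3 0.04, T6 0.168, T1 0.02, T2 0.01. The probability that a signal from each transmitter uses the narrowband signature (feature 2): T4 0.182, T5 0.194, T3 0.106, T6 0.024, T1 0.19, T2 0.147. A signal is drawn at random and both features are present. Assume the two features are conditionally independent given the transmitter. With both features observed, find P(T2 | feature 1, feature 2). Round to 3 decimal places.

Unnormalized posteriors (prior × likelihood):
  T4: 0.3 × 0.064 × 0.182 = 0.0034944
  T5: 0.25 × 0.07 × 0.194 = 0.003395
  T3: 0.04 × 0.04 × 0.106 = 0.0001696
  T6: 0.05 × 0.168 × 0.024 = 0.0002016
  T1: 0.24 × 0.02 × 0.19 = 0.000912
  T2: 0.12 × 0.01 × 0.147 = 0.0001764
Normalizing constant = 0.008349.
P(T2 | evidence) = 0.0001764 / 0.008349 ≈ 0.021.

0.021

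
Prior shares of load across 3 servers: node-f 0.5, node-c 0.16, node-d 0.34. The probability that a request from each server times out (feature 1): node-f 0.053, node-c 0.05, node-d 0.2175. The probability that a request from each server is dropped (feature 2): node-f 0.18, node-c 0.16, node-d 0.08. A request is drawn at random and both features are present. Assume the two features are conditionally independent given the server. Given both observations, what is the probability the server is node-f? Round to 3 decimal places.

Unnormalized posteriors (prior × likelihood):
  node-f: 0.5 × 0.053 × 0.18 = 0.00477
  node-c: 0.16 × 0.05 × 0.16 = 0.00128
  node-d: 0.34 × 0.2175 × 0.08 = 0.005916
Total = 0.011966.
P(node-f | evidence) = 0.00477 / 0.011966 ≈ 0.399.

0.399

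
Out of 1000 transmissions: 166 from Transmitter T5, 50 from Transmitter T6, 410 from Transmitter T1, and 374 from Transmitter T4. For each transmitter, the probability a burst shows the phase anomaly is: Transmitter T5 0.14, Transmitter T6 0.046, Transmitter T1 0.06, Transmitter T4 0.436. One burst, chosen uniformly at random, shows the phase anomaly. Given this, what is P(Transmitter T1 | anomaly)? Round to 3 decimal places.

0.115

By Bayes' rule, posterior ∝ prior × likelihood:
  Transmitter T5: 0.166 × 0.14 = 0.02324
  Transmitter T6: 0.05 × 0.046 = 0.0023
  Transmitter T1: 0.41 × 0.06 = 0.0246
  Transmitter T4: 0.374 × 0.436 = 0.163064
Sum = 0.213204.
P(Transmitter T1 | evidence) = 0.0246 / 0.213204 ≈ 0.115.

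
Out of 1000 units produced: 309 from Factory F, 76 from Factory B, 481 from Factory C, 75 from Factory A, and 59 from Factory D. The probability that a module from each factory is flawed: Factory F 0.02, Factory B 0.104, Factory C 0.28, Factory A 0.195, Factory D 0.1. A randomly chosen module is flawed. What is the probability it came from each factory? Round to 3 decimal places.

Factory F 0.037, Factory B 0.047, Factory C 0.796, Factory A 0.086, Factory D 0.035

By Bayes' rule, posterior ∝ prior × likelihood:
  Factory F: 0.309 × 0.02 = 0.00618
  Factory B: 0.076 × 0.104 = 0.007904
  Factory C: 0.481 × 0.28 = 0.13468
  Factory A: 0.075 × 0.195 = 0.014625
  Factory D: 0.059 × 0.1 = 0.0059
Normalizing constant = 0.169289.
P(Factory F | flawed) = 0.00618/0.169289 ≈ 0.037
P(Factory B | flawed) = 0.007904/0.169289 ≈ 0.047
P(Factory C | flawed) = 0.13468/0.169289 ≈ 0.796
P(Factory A | flawed) = 0.014625/0.169289 ≈ 0.086
P(Factory D | flawed) = 0.0059/0.169289 ≈ 0.035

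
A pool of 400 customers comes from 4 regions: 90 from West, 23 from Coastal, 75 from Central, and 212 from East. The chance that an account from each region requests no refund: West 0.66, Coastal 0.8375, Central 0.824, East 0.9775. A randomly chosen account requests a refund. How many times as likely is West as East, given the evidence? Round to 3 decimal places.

6.415

Taking complements, P(refund | each) = West 0.34, Coastal 0.1625, Central 0.176, East 0.0225.
By Bayes' rule, posterior ∝ prior × likelihood:
  West: 0.225 × 0.34 = 0.0765
  Coastal: 0.0575 × 0.1625 = 0.00934375
  Central: 0.1875 × 0.176 = 0.033
  East: 0.53 × 0.0225 = 0.011925
Normalizing constant = 0.13076875.
The ratio is 0.0765 / 0.011925 (the normalizer cancels) = 6.415.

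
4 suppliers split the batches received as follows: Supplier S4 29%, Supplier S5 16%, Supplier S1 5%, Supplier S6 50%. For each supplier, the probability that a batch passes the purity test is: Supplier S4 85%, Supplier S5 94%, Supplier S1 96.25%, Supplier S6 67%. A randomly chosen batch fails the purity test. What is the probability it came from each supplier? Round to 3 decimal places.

Taking complements, P(off-spec | each) = Supplier S4 0.15, Supplier S5 0.06, Supplier S1 0.0375, Supplier S6 0.33.
Prior × likelihood for each hypothesis:
  Supplier S4: 0.29 × 0.15 = 0.0435
  Supplier S5: 0.16 × 0.06 = 0.0096
  Supplier S1: 0.05 × 0.0375 = 0.001875
  Supplier S6: 0.5 × 0.33 = 0.165
Normalizing constant = 0.219975.
P(Supplier S4 | off-spec) = 0.0435/0.219975 ≈ 0.198
P(Supplier S5 | off-spec) = 0.0096/0.219975 ≈ 0.044
P(Supplier S1 | off-spec) = 0.001875/0.219975 ≈ 0.009
P(Supplier S6 | off-spec) = 0.165/0.219975 ≈ 0.750
(Check: 0.198+0.044+0.009+0.750 = 1.001.)

Supplier S4 0.198, Supplier S5 0.044, Supplier S1 0.009, Supplier S6 0.750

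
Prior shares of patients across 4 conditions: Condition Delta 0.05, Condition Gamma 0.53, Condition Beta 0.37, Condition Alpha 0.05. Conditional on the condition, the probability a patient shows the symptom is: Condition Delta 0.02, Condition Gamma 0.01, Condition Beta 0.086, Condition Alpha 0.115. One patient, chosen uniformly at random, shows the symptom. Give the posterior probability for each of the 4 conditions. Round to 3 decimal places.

By Bayes' rule, posterior ∝ prior × likelihood:
  Condition Delta: 0.05 × 0.02 = 0.001
  Condition Gamma: 0.53 × 0.01 = 0.0053
  Condition Beta: 0.37 × 0.086 = 0.03182
  Condition Alpha: 0.05 × 0.115 = 0.00575
Sum = 0.04387.
P(Condition Delta | symptomatic) = 0.001/0.04387 ≈ 0.023
P(Condition Gamma | symptomatic) = 0.0053/0.04387 ≈ 0.121
P(Condition Beta | symptomatic) = 0.03182/0.04387 ≈ 0.725
P(Condition Alpha | symptomatic) = 0.00575/0.04387 ≈ 0.131

Condition Delta 0.023, Condition Gamma 0.121, Condition Beta 0.725, Condition Alpha 0.131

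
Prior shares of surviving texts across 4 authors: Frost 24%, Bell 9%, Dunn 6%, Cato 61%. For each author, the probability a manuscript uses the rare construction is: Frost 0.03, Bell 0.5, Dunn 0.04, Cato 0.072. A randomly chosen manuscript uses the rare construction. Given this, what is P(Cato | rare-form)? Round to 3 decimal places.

Prior × likelihood for each hypothesis:
  Frost: 0.24 × 0.03 = 0.0072
  Bell: 0.09 × 0.5 = 0.045
  Dunn: 0.06 × 0.04 = 0.0024
  Cato: 0.61 × 0.072 = 0.04392
Total = 0.09852.
P(Cato | evidence) = 0.04392 / 0.09852 ≈ 0.446.

0.446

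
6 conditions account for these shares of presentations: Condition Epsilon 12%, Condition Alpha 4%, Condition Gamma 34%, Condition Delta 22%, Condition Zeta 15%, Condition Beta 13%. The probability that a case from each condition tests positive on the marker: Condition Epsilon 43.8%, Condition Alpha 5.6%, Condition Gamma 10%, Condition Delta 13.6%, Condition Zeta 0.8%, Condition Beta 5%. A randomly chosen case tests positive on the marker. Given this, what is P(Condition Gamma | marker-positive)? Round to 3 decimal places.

Unnormalized posteriors (prior × likelihood):
  Condition Epsilon: 0.12 × 0.438 = 0.05256
  Condition Alpha: 0.04 × 0.056 = 0.00224
  Condition Gamma: 0.34 × 0.1 = 0.034
  Condition Delta: 0.22 × 0.136 = 0.02992
  Condition Zeta: 0.15 × 0.008 = 0.0012
  Condition Beta: 0.13 × 0.05 = 0.0065
Normalizing constant = 0.12642.
P(Condition Gamma | evidence) = 0.034 / 0.12642 ≈ 0.269.

0.269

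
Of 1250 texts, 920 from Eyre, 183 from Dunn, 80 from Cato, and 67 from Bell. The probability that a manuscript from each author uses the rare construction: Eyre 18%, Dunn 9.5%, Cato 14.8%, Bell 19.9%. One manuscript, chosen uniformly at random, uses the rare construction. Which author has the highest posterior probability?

Eyre

Unnormalized posteriors (prior × likelihood):
  Eyre: 0.736 × 0.18 = 0.13248
  Dunn: 0.1464 × 0.095 = 0.013908
  Cato: 0.064 × 0.148 = 0.009472
  Bell: 0.0536 × 0.199 = 0.0106664
Sum = 0.1665264.
Largest term belongs to Eyre, so Eyre is most probable.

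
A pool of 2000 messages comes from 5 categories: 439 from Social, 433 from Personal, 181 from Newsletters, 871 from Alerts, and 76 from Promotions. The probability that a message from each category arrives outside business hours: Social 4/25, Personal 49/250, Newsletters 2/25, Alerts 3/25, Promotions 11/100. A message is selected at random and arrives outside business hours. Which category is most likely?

Prior × likelihood for each hypothesis:
  Social: 0.2195 × 0.16 = 0.03512
  Personal: 0.2165 × 0.196 = 0.042434
  Newsletters: 0.0905 × 0.08 = 0.00724
  Alerts: 0.4355 × 0.12 = 0.05226
  Promotions: 0.038 × 0.11 = 0.00418
Total = 0.141234.
Largest term belongs to Alerts, so Alerts is most probable.

Alerts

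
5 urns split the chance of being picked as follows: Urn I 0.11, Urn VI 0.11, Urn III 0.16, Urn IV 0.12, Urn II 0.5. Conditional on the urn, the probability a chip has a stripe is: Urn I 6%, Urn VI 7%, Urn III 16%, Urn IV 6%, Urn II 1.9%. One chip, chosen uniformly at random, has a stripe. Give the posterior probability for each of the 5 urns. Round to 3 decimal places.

Compute prior × likelihood for every hypothesis:
  Urn I: 0.11 × 0.06 = 0.0066
  Urn VI: 0.11 × 0.07 = 0.0077
  Urn III: 0.16 × 0.16 = 0.0256
  Urn IV: 0.12 × 0.06 = 0.0072
  Urn II: 0.5 × 0.019 = 0.0095
Total = 0.0566.
P(Urn I | striped) = 0.0066/0.0566 ≈ 0.117
P(Urn VI | striped) = 0.0077/0.0566 ≈ 0.136
P(Urn III | striped) = 0.0256/0.0566 ≈ 0.452
P(Urn IV | striped) = 0.0072/0.0566 ≈ 0.127
P(Urn II | striped) = 0.0095/0.0566 ≈ 0.168

Urn I 0.117, Urn VI 0.136, Urn III 0.452, Urn IV 0.127, Urn II 0.168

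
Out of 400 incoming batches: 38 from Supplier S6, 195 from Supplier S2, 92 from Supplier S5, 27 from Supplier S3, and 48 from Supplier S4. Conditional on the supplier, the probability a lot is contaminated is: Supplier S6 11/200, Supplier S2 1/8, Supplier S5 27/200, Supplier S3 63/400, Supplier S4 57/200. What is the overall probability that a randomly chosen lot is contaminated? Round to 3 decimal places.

By Bayes' rule, posterior ∝ prior × likelihood:
  Supplier S6: 0.095 × 0.055 = 0.005225
  Supplier S2: 0.4875 × 0.125 = 0.0609375
  Supplier S5: 0.23 × 0.135 = 0.03105
  Supplier S3: 0.0675 × 0.1575 = 0.01063125
  Supplier S4: 0.12 × 0.285 = 0.0342
P(contaminated) = 0.005225 + 0.0609375 + 0.03105 + 0.01063125 + 0.0342 = 0.14204375 → 0.142.

0.142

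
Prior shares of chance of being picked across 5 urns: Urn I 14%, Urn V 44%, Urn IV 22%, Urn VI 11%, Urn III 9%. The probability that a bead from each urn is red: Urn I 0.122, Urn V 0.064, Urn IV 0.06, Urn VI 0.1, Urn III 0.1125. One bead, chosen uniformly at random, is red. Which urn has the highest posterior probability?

Urn V

Prior × likelihood for each hypothesis:
  Urn I: 0.14 × 0.122 = 0.01708
  Urn V: 0.44 × 0.064 = 0.02816
  Urn IV: 0.22 × 0.06 = 0.0132
  Urn VI: 0.11 × 0.1 = 0.011
  Urn III: 0.09 × 0.1125 = 0.010125
Total = 0.079565.
Largest term belongs to Urn V, so Urn V is most probable.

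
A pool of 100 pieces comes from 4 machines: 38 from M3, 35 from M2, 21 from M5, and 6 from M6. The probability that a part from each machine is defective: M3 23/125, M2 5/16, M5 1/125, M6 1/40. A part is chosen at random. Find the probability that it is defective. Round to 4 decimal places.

By Bayes' rule, posterior ∝ prior × likelihood:
  M3: 0.38 × 0.184 = 0.06992
  M2: 0.35 × 0.3125 = 0.109375
  M5: 0.21 × 0.008 = 0.00168
  M6: 0.06 × 0.025 = 0.0015
P(defective) = 0.06992 + 0.109375 + 0.00168 + 0.0015 = 0.182475 → 0.1825.

0.1825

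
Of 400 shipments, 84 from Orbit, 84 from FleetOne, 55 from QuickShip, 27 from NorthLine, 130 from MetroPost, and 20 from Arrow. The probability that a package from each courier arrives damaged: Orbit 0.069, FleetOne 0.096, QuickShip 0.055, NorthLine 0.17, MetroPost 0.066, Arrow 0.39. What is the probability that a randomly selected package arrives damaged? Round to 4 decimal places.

0.0946

Unnormalized posteriors (prior × likelihood):
  Orbit: 0.21 × 0.069 = 0.01449
  FleetOne: 0.21 × 0.096 = 0.02016
  QuickShip: 0.1375 × 0.055 = 0.0075625
  NorthLine: 0.0675 × 0.17 = 0.011475
  MetroPost: 0.325 × 0.066 = 0.02145
  Arrow: 0.05 × 0.39 = 0.0195
P(damaged) = 0.01449 + 0.02016 + 0.0075625 + 0.011475 + 0.02145 + 0.0195 = 0.0946375 → 0.0946.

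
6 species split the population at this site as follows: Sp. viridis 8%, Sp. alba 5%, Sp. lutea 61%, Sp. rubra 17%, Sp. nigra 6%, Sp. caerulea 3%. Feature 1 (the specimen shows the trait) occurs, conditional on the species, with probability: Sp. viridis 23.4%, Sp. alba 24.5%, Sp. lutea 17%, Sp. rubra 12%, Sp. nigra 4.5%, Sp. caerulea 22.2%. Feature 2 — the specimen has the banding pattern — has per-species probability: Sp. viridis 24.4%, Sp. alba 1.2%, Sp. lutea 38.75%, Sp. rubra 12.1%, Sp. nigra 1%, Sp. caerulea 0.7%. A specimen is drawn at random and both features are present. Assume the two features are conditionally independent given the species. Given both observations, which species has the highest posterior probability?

Prior × likelihood for each hypothesis:
  Sp. viridis: 0.08 × 0.234 × 0.244 = 0.00456768
  Sp. alba: 0.05 × 0.245 × 0.012 = 0.000147
  Sp. lutea: 0.61 × 0.17 × 0.3875 = 0.04018375
  Sp. rubra: 0.17 × 0.12 × 0.121 = 0.0024684
  Sp. nigra: 0.06 × 0.045 × 0.01 = 0.000027
  Sp. caerulea: 0.03 × 0.222 × 0.007 = 0.00004662
Total = 0.04744045.
Largest term belongs to Sp. lutea, so Sp. lutea is most probable.

Sp. lutea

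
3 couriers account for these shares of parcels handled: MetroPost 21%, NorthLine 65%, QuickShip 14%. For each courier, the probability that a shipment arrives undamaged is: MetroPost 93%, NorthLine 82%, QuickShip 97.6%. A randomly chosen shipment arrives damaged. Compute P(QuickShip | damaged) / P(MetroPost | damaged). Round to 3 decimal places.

0.229

Taking complements, P(damaged | each) = MetroPost 0.07, NorthLine 0.18, QuickShip 0.024.
Prior × likelihood for each hypothesis:
  MetroPost: 0.21 × 0.07 = 0.0147
  NorthLine: 0.65 × 0.18 = 0.117
  QuickShip: 0.14 × 0.024 = 0.00336
Normalizing constant = 0.13506.
The ratio is 0.00336 / 0.0147 (the normalizer cancels) = 0.229.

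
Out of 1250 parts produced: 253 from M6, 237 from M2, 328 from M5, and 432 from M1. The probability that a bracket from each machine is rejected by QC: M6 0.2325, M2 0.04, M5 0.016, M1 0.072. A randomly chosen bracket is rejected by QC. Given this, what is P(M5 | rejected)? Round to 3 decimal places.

0.050

Compute prior × likelihood for every hypothesis:
  M6: 0.2024 × 0.2325 = 0.047058
  M2: 0.1896 × 0.04 = 0.007584
  M5: 0.2624 × 0.016 = 0.0041984
  M1: 0.3456 × 0.072 = 0.0248832
Total = 0.0837236.
P(M5 | evidence) = 0.0041984 / 0.0837236 ≈ 0.050.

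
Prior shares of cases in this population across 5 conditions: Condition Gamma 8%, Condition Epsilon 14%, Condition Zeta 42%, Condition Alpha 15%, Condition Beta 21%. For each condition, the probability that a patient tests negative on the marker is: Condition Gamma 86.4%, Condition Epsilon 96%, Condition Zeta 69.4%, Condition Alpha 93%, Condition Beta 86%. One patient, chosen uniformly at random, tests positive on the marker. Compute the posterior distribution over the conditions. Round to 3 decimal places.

Taking complements, P(marker-positive | each) = Condition Gamma 0.136, Condition Epsilon 0.04, Condition Zeta 0.306, Condition Alpha 0.07, Condition Beta 0.14.
Compute prior × likelihood for every hypothesis:
  Condition Gamma: 0.08 × 0.136 = 0.01088
  Condition Epsilon: 0.14 × 0.04 = 0.0056
  Condition Zeta: 0.42 × 0.306 = 0.12852
  Condition Alpha: 0.15 × 0.07 = 0.0105
  Condition Beta: 0.21 × 0.14 = 0.0294
Sum = 0.1849.
P(Condition Gamma | marker-positive) = 0.01088/0.1849 ≈ 0.059
P(Condition Epsilon | marker-positive) = 0.0056/0.1849 ≈ 0.030
P(Condition Zeta | marker-positive) = 0.12852/0.1849 ≈ 0.695
P(Condition Alpha | marker-positive) = 0.0105/0.1849 ≈ 0.057
P(Condition Beta | marker-positive) = 0.0294/0.1849 ≈ 0.159
(Check: 0.059+0.030+0.695+0.057+0.159 = 1.000.)

Condition Gamma 0.059, Condition Epsilon 0.030, Condition Zeta 0.695, Condition Alpha 0.057, Condition Beta 0.159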